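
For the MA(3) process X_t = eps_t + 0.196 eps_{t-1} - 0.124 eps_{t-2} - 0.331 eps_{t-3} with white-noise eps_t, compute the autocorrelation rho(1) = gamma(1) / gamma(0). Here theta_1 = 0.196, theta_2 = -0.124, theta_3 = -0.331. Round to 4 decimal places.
\rho(1) = 0.1829

For an MA(q) process with theta_0 = 1, the autocovariance is
  gamma(k) = sigma^2 * sum_{i=0..q-k} theta_i * theta_{i+k},
and rho(k) = gamma(k) / gamma(0). Sigma^2 cancels.
  numerator   = (1)*(0.196) + (0.196)*(-0.124) + (-0.124)*(-0.331) = 0.21274.
  denominator = (1)^2 + (0.196)^2 + (-0.124)^2 + (-0.331)^2 = 1.163353.
  rho(1) = 0.21274 / 1.163353 = 0.1829.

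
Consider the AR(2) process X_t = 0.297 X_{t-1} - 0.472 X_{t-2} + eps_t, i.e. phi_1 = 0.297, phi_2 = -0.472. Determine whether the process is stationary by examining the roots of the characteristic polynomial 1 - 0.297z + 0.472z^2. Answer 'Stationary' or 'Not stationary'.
\text{Stationary}

The AR(p) characteristic polynomial is P(z) = 1 - 0.297z + 0.472z^2.
Stationarity requires all roots to lie outside the unit circle, i.e. |z| > 1 for every root.
Set 1 + (-0.297) z + (0.472) z^2 = 0, i.e. a z^2 + b z + c = 0 with a = 0.472, b = -0.297, c = 1.
Discriminant D = b^2 - 4ac = (-0.297)^2 - 4*(0.472)*1 = 0.088209 - (1.888) = -1.799791.
D < 0, so the roots are the complex-conjugate pair z = (-b +/- i sqrt(-D)) / (2a) = 0.3146 +/- 1.4211i.
For a conjugate pair |z|^2 = z * conj(z) = (product of roots) = c/a = 1/(0.472) = 2.118644, so |z| = sqrt(2.118644) = 1.4556 for both roots.
Moduli of all roots: 1.4556, 1.4556.
All moduli strictly greater than 1? Yes.
Verdict: Stationary.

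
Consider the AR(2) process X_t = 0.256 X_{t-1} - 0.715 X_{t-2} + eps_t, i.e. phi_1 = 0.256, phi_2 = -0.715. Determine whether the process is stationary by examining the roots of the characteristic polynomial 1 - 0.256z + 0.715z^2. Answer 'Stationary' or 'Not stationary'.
\text{Stationary}

The AR(p) characteristic polynomial is P(z) = 1 - 0.256z + 0.715z^2.
Stationarity requires all roots to lie outside the unit circle, i.e. |z| > 1 for every root.
Set 1 + (-0.256) z + (0.715) z^2 = 0, i.e. a z^2 + b z + c = 0 with a = 0.715, b = -0.256, c = 1.
Discriminant D = b^2 - 4ac = (-0.256)^2 - 4*(0.715)*1 = 0.065536 - (2.86) = -2.794464.
D < 0, so the roots are the complex-conjugate pair z = (-b +/- i sqrt(-D)) / (2a) = 0.179 +/- 1.169i.
For a conjugate pair |z|^2 = z * conj(z) = (product of roots) = c/a = 1/(0.715) = 1.398601, so |z| = sqrt(1.398601) = 1.1826 for both roots.
Moduli of all roots: 1.1826, 1.1826.
All moduli strictly greater than 1? Yes.
Verdict: Stationary.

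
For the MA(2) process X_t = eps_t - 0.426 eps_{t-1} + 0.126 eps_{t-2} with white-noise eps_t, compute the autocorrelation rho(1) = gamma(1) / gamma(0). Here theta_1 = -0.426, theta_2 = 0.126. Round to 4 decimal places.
\rho(1) = -0.4006

For an MA(q) process with theta_0 = 1, the autocovariance is
  gamma(k) = sigma^2 * sum_{i=0..q-k} theta_i * theta_{i+k},
and rho(k) = gamma(k) / gamma(0). Sigma^2 cancels.
  numerator   = (1)*(-0.426) + (-0.426)*(0.126) = -0.479676.
  denominator = (1)^2 + (-0.426)^2 + (0.126)^2 = 1.197352.
  rho(1) = -0.479676 / 1.197352 = -0.4006.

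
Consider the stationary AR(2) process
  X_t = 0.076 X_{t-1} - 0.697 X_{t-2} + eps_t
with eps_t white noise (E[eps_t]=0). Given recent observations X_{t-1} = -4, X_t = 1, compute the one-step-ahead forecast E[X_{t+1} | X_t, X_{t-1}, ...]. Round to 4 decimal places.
E[X_{t+1} \mid \mathcal F_t] = 2.8640

For an AR(p) model X_t = c + sum_i phi_i X_{t-i} + eps_t, the
one-step-ahead conditional mean is
  E[X_{t+1} | X_t, ...] = c + sum_i phi_i X_{t+1-i}.
Substitute known values:
  E[X_{t+1} | ...] = (0.076) * (1) + (-0.697) * (-4)
                   = 2.8640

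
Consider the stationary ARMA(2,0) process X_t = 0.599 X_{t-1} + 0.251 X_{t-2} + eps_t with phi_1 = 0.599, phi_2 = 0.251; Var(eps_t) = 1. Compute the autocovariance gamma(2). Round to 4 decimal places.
\gamma(2) = 2.1617

Multiply the model equation by X_{t-k} and take expectations. With theta_0 = psi_0 = 1 and psi_j the MA(infinity) weights, this gives
  gamma(k) - sum_i phi_i gamma(k-i) = c_k,
  c_k = sigma^2 * sum_{j=k..q} theta_j psi_{j-k}   (c_k = 0 for k > q),
using gamma(-m) = gamma(m).
Pure AR (q = 0): c_0 = sigma^2 = 1, c_k = 0 for k >= 1.
Equations for k = 0, 1, 2 (AR order 2, c_2 = 0):
  (E0) gamma(0) = phi_1 gamma(1) + phi_2 gamma(2) + c_0
  (E1) gamma(1) = phi_1 gamma(0) + phi_2 gamma(1) + c_1
  (E2) gamma(2) = phi_1 gamma(1) + phi_2 gamma(0)
From (E1): gamma(1) = A gamma(0) + B with
  A = phi_1 / (1 - phi_2) = 0.599 / 0.749 = 0.799733,   B = c_1 / (1 - phi_2) = 0 / 0.749 = 0.
Insert (E2) into (E0): gamma(0) (1 - phi_2^2) = phi_1 (1 + phi_2) gamma(1) + c_0.
  phi_1 (1 + phi_2) = (0.599)(1.251) = 0.749349,   1 - phi_2^2 = 0.936999.
Replace gamma(1) by A gamma(0) + B and collect gamma(0):
  gamma(0) [0.936999 - (0.749349)(0.799733)] = c_0 = 1
  gamma(0) * 0.33772 = 1
  gamma(0) = 1 / 0.33772 = 2.961034.
  gamma(1) = A gamma(0) = (0.799733)(2.961034) = 2.368036.
  gamma(2) = phi_1 gamma(1) + phi_2 gamma(0) = (0.599)(2.368036) + (0.251)(2.961034) = 2.161673.
Therefore gamma(2) = 2.1617 (to 4 decimal places).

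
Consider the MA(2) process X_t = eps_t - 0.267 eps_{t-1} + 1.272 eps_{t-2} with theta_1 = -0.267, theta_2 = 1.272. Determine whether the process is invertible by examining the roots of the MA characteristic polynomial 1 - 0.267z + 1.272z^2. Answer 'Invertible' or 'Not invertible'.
\text{Not invertible}

The MA(q) characteristic polynomial is P(z) = 1 - 0.267z + 1.272z^2.
Invertibility requires all roots to lie outside the unit circle, i.e. |z| > 1 for every root.
Set 1 + (-0.267) z + (1.272) z^2 = 0, i.e. a z^2 + b z + c = 0 with a = 1.272, b = -0.267, c = 1.
Discriminant D = b^2 - 4ac = (-0.267)^2 - 4*(1.272)*1 = 0.071289 - (5.088) = -5.016711.
D < 0, so the roots are the complex-conjugate pair z = (-b +/- i sqrt(-D)) / (2a) = 0.105 +/- 0.8804i.
For a conjugate pair |z|^2 = z * conj(z) = (product of roots) = c/a = 1/(1.272) = 0.786164, so |z| = sqrt(0.786164) = 0.8867 for both roots.
Moduli of all roots: 0.8867, 0.8867.
All moduli strictly greater than 1? No.
Verdict: Not invertible.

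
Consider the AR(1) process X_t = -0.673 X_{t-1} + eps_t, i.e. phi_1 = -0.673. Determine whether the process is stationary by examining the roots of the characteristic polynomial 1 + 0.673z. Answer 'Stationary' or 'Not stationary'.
\text{Stationary}

The AR(p) characteristic polynomial is P(z) = 1 + 0.673z.
Stationarity requires all roots to lie outside the unit circle, i.e. |z| > 1 for every root.
This is linear in z: 1 + (0.673) z = 0  =>  z = -1/(0.673) = -1.485884,  |z| = 1.485884.
Moduli of all roots: 1.4859.
All moduli strictly greater than 1? Yes.
Verdict: Stationary.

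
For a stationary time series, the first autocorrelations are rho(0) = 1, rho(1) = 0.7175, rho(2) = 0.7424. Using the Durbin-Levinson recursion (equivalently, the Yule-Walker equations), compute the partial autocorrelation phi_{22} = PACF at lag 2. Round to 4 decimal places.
\phi_{22} = 0.4691

The PACF at lag k is phi_{kk}, the last component of the solution
to the Yule-Walker system G_k phi = r_k where
  (G_k)_{ij} = rho(|i - j|), (r_k)_i = rho(i), i,j = 1..k.
Equivalently, Durbin-Levinson gives phi_{kk} iteratively:
  phi_{11} = rho(1)
  phi_{kk} = [rho(k) - sum_{j=1..k-1} phi_{k-1,j} rho(k-j)]
            / [1 - sum_{j=1..k-1} phi_{k-1,j} rho(j)],
  phi_{k,j} = phi_{k-1,j} - phi_{kk} phi_{k-1,k-j},  j = 1..k-1.
Step k = 1:
  phi_11 = rho(1) = 0.7175.
Step k = 2:
  phi_22 = [rho(2) - phi_11 rho(1)] / [1 - phi_11 rho(1)] = [0.7424 - (0.7175)(0.7175)] / [1 - (0.7175)(0.7175)]
         = 0.22759375 / 0.48519375 = 0.4691.
Therefore phi_{22} = 0.4691.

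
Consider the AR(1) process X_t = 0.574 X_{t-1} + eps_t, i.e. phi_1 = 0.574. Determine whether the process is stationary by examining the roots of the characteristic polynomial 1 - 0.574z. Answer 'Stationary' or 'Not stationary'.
\text{Stationary}

The AR(p) characteristic polynomial is P(z) = 1 - 0.574z.
Stationarity requires all roots to lie outside the unit circle, i.e. |z| > 1 for every root.
This is linear in z: 1 + (-0.574) z = 0  =>  z = -1/(-0.574) = 1.74216,  |z| = 1.74216.
Moduli of all roots: 1.7422.
All moduli strictly greater than 1? Yes.
Verdict: Stationary.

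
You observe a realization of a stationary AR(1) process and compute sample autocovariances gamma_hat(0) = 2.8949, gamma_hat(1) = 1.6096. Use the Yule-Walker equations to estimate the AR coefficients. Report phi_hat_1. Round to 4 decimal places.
\hat\phi_{1} = 0.5560

The Yule-Walker equations for an AR(p) process read, in matrix form,
  Gamma_p phi = r_p,   with   (Gamma_p)_{ij} = gamma(|i - j|),
                       (r_p)_i = gamma(i),   i,j = 1..p.
Substitute the sample gammas (Toeplitz matrix and right-hand side of size 1):
  Gamma_p = [[2.8949]]
  r_p     = [1.6096]
With p = 1 this is the single equation gamma(0) phi_1 = gamma(1):
  phi_hat_1 = gamma(1) / gamma(0) = 1.6096 / 2.8949 = 0.5560.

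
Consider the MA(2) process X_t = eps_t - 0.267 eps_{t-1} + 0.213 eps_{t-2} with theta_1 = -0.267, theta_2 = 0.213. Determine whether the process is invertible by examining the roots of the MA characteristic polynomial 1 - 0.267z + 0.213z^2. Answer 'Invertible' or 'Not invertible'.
\text{Invertible}

The MA(q) characteristic polynomial is P(z) = 1 - 0.267z + 0.213z^2.
Invertibility requires all roots to lie outside the unit circle, i.e. |z| > 1 for every root.
Set 1 + (-0.267) z + (0.213) z^2 = 0, i.e. a z^2 + b z + c = 0 with a = 0.213, b = -0.267, c = 1.
Discriminant D = b^2 - 4ac = (-0.267)^2 - 4*(0.213)*1 = 0.071289 - (0.852) = -0.780711.
D < 0, so the roots are the complex-conjugate pair z = (-b +/- i sqrt(-D)) / (2a) = 0.6268 +/- 2.0741i.
For a conjugate pair |z|^2 = z * conj(z) = (product of roots) = c/a = 1/(0.213) = 4.694836, so |z| = sqrt(4.694836) = 2.1668 for both roots.
Moduli of all roots: 2.1668, 2.1668.
All moduli strictly greater than 1? Yes.
Verdict: Invertible.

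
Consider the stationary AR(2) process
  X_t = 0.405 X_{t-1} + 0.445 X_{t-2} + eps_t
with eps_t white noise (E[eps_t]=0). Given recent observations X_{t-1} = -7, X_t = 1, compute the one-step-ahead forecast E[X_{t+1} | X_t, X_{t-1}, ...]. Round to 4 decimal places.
E[X_{t+1} \mid \mathcal F_t] = -2.7100

For an AR(p) model X_t = c + sum_i phi_i X_{t-i} + eps_t, the
one-step-ahead conditional mean is
  E[X_{t+1} | X_t, ...] = c + sum_i phi_i X_{t+1-i}.
Substitute known values:
  E[X_{t+1} | ...] = (0.405) * (1) + (0.445) * (-7)
                   = -2.7100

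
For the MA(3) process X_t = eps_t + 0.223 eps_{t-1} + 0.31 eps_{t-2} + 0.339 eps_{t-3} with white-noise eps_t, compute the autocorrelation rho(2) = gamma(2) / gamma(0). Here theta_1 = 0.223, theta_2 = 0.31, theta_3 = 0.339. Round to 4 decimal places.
\rho(2) = 0.3058

For an MA(q) process with theta_0 = 1, the autocovariance is
  gamma(k) = sigma^2 * sum_{i=0..q-k} theta_i * theta_{i+k},
and rho(k) = gamma(k) / gamma(0). Sigma^2 cancels.
  numerator   = (1)*(0.31) + (0.223)*(0.339) = 0.385597.
  denominator = (1)^2 + (0.223)^2 + (0.31)^2 + (0.339)^2 = 1.26075.
  rho(2) = 0.385597 / 1.26075 = 0.3058.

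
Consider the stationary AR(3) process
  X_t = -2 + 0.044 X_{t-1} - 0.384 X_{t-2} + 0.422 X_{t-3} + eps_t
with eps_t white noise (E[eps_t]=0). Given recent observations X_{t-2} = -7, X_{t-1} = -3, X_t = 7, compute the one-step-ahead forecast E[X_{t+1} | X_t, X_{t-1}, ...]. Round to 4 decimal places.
E[X_{t+1} \mid \mathcal F_t] = -3.4940

For an AR(p) model X_t = c + sum_i phi_i X_{t-i} + eps_t, the
one-step-ahead conditional mean is
  E[X_{t+1} | X_t, ...] = c + sum_i phi_i X_{t+1-i}.
Substitute known values:
  E[X_{t+1} | ...] = -2 + (0.044) * (7) + (-0.384) * (-3) + (0.422) * (-7)
                   = -3.4940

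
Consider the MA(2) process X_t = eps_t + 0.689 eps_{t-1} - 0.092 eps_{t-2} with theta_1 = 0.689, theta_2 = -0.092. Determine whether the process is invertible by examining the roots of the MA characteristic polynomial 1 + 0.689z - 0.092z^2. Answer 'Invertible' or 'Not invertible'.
\text{Invertible}

The MA(q) characteristic polynomial is P(z) = 1 + 0.689z - 0.092z^2.
Invertibility requires all roots to lie outside the unit circle, i.e. |z| > 1 for every root.
Set 1 + (0.689) z + (-0.092) z^2 = 0, i.e. a z^2 + b z + c = 0 with a = -0.092, b = 0.689, c = 1.
Discriminant D = b^2 - 4ac = (0.689)^2 - 4*(-0.092)*1 = 0.474721 - (-0.368) = 0.842721.
D >= 0, so the roots are real: z = (-b +/- sqrt(D)) / (2a) = (-0.689 +/- 0.917998) / (-0.184).
  z_1 = (-0.689 + 0.917998) / (-0.184) = -1.2446,   |z_1| = 1.2446.
  z_2 = (-0.689 - 0.917998) / (-0.184) = 8.7337,   |z_2| = 8.7337.
Moduli of all roots: 1.2446, 8.7337.
All moduli strictly greater than 1? Yes.
Verdict: Invertible.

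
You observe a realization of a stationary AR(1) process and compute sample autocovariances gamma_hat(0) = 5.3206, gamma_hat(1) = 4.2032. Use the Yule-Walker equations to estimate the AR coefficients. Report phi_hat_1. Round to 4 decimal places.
\hat\phi_{1} = 0.7900

The Yule-Walker equations for an AR(p) process read, in matrix form,
  Gamma_p phi = r_p,   with   (Gamma_p)_{ij} = gamma(|i - j|),
                       (r_p)_i = gamma(i),   i,j = 1..p.
Substitute the sample gammas (Toeplitz matrix and right-hand side of size 1):
  Gamma_p = [[5.3206]]
  r_p     = [4.2032]
With p = 1 this is the single equation gamma(0) phi_1 = gamma(1):
  phi_hat_1 = gamma(1) / gamma(0) = 4.2032 / 5.3206 = 0.7900.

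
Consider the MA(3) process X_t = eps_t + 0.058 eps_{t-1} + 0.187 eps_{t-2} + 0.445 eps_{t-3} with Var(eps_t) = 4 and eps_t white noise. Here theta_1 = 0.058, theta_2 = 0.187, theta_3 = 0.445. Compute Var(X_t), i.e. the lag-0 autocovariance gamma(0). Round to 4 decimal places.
\gamma(0) = 4.9454

For an MA(q) process X_t = eps_t + sum_i theta_i eps_{t-i} with
Var(eps_t) = sigma^2, the variance is
  gamma(0) = sigma^2 * (1 + sum_i theta_i^2).
  sum_i theta_i^2 = (0.058)^2 + (0.187)^2 + (0.445)^2 = 0.003364 + 0.034969 + 0.198025 = 0.236358.
  gamma(0) = 4 * (1 + 0.236358) = 4 * 1.236358 = 4.945432, which rounds to 4.9454.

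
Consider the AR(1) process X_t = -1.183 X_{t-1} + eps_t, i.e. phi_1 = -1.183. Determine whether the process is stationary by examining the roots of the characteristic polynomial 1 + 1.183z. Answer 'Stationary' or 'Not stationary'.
\text{Not stationary}

The AR(p) characteristic polynomial is P(z) = 1 + 1.183z.
Stationarity requires all roots to lie outside the unit circle, i.e. |z| > 1 for every root.
This is linear in z: 1 + (1.183) z = 0  =>  z = -1/(1.183) = -0.845309,  |z| = 0.845309.
Moduli of all roots: 0.8453.
All moduli strictly greater than 1? No.
Verdict: Not stationary.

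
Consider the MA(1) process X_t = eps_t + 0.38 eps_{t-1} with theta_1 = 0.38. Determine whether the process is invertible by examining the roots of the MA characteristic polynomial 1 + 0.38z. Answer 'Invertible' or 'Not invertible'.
\text{Invertible}

The MA(q) characteristic polynomial is P(z) = 1 + 0.38z.
Invertibility requires all roots to lie outside the unit circle, i.e. |z| > 1 for every root.
This is linear in z: 1 + (0.38) z = 0  =>  z = -1/(0.38) = -2.631579,  |z| = 2.631579.
Moduli of all roots: 2.6316.
All moduli strictly greater than 1? Yes.
Verdict: Invertible.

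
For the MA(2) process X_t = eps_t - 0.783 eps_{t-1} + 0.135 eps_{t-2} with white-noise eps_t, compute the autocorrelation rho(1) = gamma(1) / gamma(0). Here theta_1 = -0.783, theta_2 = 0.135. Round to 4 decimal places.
\rho(1) = -0.5448

For an MA(q) process with theta_0 = 1, the autocovariance is
  gamma(k) = sigma^2 * sum_{i=0..q-k} theta_i * theta_{i+k},
and rho(k) = gamma(k) / gamma(0). Sigma^2 cancels.
  numerator   = (1)*(-0.783) + (-0.783)*(0.135) = -0.888705.
  denominator = (1)^2 + (-0.783)^2 + (0.135)^2 = 1.631314.
  rho(1) = -0.888705 / 1.631314 = -0.5448.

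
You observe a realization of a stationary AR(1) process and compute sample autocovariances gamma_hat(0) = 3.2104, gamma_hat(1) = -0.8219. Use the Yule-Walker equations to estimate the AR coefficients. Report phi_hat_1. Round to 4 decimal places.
\hat\phi_{1} = -0.2560

The Yule-Walker equations for an AR(p) process read, in matrix form,
  Gamma_p phi = r_p,   with   (Gamma_p)_{ij} = gamma(|i - j|),
                       (r_p)_i = gamma(i),   i,j = 1..p.
Substitute the sample gammas (Toeplitz matrix and right-hand side of size 1):
  Gamma_p = [[3.2104]]
  r_p     = [-0.8219]
With p = 1 this is the single equation gamma(0) phi_1 = gamma(1):
  phi_hat_1 = gamma(1) / gamma(0) = -0.8219 / 3.2104 = -0.2560.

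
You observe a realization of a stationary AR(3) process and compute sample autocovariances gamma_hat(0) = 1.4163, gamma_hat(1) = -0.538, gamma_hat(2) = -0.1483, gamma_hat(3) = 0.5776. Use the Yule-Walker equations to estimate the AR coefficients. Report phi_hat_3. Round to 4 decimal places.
\hat\phi_{3} = 0.3140

The Yule-Walker equations for an AR(p) process read, in matrix form,
  Gamma_p phi = r_p,   with   (Gamma_p)_{ij} = gamma(|i - j|),
                       (r_p)_i = gamma(i),   i,j = 1..p.
Substitute the sample gammas (Toeplitz matrix and right-hand side of size 3):
  Gamma_p = [[1.4163, -0.538, -0.1483], [-0.538, 1.4163, -0.538], [-0.1483, -0.538, 1.4163]]
  r_p     = [-0.538, -0.1483, 0.5776]
Written out (R1..R3):
  (R1) 1.4163 phi_1 - 0.538 phi_2 - 0.1483 phi_3 = -0.538
  (R2) -0.538 phi_1 + 1.4163 phi_2 - 0.538 phi_3 = -0.1483
  (R3) -0.1483 phi_1 - 0.538 phi_2 + 1.4163 phi_3 = 0.5776
Gaussian elimination:
  R2 <- R2 - (-0.538/1.4163) R1 = R2 - (-0.379863) R1:  1.211934 phi_2 - 0.594334 phi_3 = -0.352666
  R3 <- R3 - (-0.1483/1.4163) R1 = R3 - (-0.104709) R1:  -0.594334 phi_2 + 1.400772 phi_3 = 0.521266
  R3 <- R3 - (-0.594334/1.211934) R2 = R3 - (-0.490401) R2:  1.10931 phi_3 = 0.348318
Back-substitution:
  phi_hat_3 = 0.348318 / 1.10931 = 0.313996
  phi_hat_2 = (-0.352666 - (-0.594334)(0.313996)) / 1.211934 = -0.137011
  phi_hat_1 = (-0.538 - (-0.538)(-0.137011) - (-0.1483)(0.313996)) / 1.4163 = -0.39903
So phi_hat = [-0.3990, -0.1370, 0.3140].
Therefore phi_hat_3 = 0.3140.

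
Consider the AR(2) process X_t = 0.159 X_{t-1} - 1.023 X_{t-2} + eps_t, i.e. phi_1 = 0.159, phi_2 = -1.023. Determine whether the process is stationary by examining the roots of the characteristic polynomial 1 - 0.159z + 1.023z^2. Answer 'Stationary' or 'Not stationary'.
\text{Not stationary}

The AR(p) characteristic polynomial is P(z) = 1 - 0.159z + 1.023z^2.
Stationarity requires all roots to lie outside the unit circle, i.e. |z| > 1 for every root.
Set 1 + (-0.159) z + (1.023) z^2 = 0, i.e. a z^2 + b z + c = 0 with a = 1.023, b = -0.159, c = 1.
Discriminant D = b^2 - 4ac = (-0.159)^2 - 4*(1.023)*1 = 0.025281 - (4.092) = -4.066719.
D < 0, so the roots are the complex-conjugate pair z = (-b +/- i sqrt(-D)) / (2a) = 0.0777 +/- 0.9856i.
For a conjugate pair |z|^2 = z * conj(z) = (product of roots) = c/a = 1/(1.023) = 0.977517, so |z| = sqrt(0.977517) = 0.9887 for both roots.
Moduli of all roots: 0.9887, 0.9887.
All moduli strictly greater than 1? No.
Verdict: Not stationary.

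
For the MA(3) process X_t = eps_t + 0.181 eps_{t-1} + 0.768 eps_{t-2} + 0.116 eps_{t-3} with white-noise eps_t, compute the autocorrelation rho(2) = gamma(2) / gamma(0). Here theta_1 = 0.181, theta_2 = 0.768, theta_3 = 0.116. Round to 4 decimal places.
\rho(2) = 0.4823

For an MA(q) process with theta_0 = 1, the autocovariance is
  gamma(k) = sigma^2 * sum_{i=0..q-k} theta_i * theta_{i+k},
and rho(k) = gamma(k) / gamma(0). Sigma^2 cancels.
  numerator   = (1)*(0.768) + (0.181)*(0.116) = 0.788996.
  denominator = (1)^2 + (0.181)^2 + (0.768)^2 + (0.116)^2 = 1.636041.
  rho(2) = 0.788996 / 1.636041 = 0.4823.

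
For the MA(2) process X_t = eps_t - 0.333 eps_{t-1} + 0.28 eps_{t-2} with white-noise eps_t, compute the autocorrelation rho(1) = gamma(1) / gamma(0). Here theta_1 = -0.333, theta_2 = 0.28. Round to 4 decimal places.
\rho(1) = -0.3584

For an MA(q) process with theta_0 = 1, the autocovariance is
  gamma(k) = sigma^2 * sum_{i=0..q-k} theta_i * theta_{i+k},
and rho(k) = gamma(k) / gamma(0). Sigma^2 cancels.
  numerator   = (1)*(-0.333) + (-0.333)*(0.28) = -0.42624.
  denominator = (1)^2 + (-0.333)^2 + (0.28)^2 = 1.189289.
  rho(1) = -0.42624 / 1.189289 = -0.3584.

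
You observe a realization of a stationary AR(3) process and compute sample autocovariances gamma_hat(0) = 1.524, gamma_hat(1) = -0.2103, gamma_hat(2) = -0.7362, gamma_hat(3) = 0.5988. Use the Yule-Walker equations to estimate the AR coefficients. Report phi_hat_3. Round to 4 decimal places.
\hat\phi_{3} = 0.3060

The Yule-Walker equations for an AR(p) process read, in matrix form,
  Gamma_p phi = r_p,   with   (Gamma_p)_{ij} = gamma(|i - j|),
                       (r_p)_i = gamma(i),   i,j = 1..p.
Substitute the sample gammas (Toeplitz matrix and right-hand side of size 3):
  Gamma_p = [[1.524, -0.2103, -0.7362], [-0.2103, 1.524, -0.2103], [-0.7362, -0.2103, 1.524]]
  r_p     = [-0.2103, -0.7362, 0.5988]
Written out (R1..R3):
  (R1) 1.524 phi_1 - 0.2103 phi_2 - 0.7362 phi_3 = -0.2103
  (R2) -0.2103 phi_1 + 1.524 phi_2 - 0.2103 phi_3 = -0.7362
  (R3) -0.7362 phi_1 - 0.2103 phi_2 + 1.524 phi_3 = 0.5988
Gaussian elimination:
  R2 <- R2 - (-0.2103/1.524) R1 = R2 - (-0.137992) R1:  1.49498 phi_2 - 0.31189 phi_3 = -0.76522
  R3 <- R3 - (-0.7362/1.524) R1 = R3 - (-0.483071) R1:  -0.31189 phi_2 + 1.168363 phi_3 = 0.49721
  R3 <- R3 - (-0.31189/1.49498) R2 = R3 - (-0.208625) R2:  1.103295 phi_3 = 0.337566
Back-substitution:
  phi_hat_3 = 0.337566 / 1.103295 = 0.305962
  phi_hat_2 = (-0.76522 - (-0.31189)(0.305962)) / 1.49498 = -0.448028
  phi_hat_1 = (-0.2103 - (-0.2103)(-0.448028) - (-0.7362)(0.305962)) / 1.524 = -0.052015
So phi_hat = [-0.0520, -0.4480, 0.3060].
Therefore phi_hat_3 = 0.3060.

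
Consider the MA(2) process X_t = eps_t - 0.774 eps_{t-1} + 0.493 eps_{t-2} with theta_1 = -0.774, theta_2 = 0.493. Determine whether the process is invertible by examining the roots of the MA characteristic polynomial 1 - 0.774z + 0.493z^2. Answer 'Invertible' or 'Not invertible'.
\text{Invertible}

The MA(q) characteristic polynomial is P(z) = 1 - 0.774z + 0.493z^2.
Invertibility requires all roots to lie outside the unit circle, i.e. |z| > 1 for every root.
Set 1 + (-0.774) z + (0.493) z^2 = 0, i.e. a z^2 + b z + c = 0 with a = 0.493, b = -0.774, c = 1.
Discriminant D = b^2 - 4ac = (-0.774)^2 - 4*(0.493)*1 = 0.599076 - (1.972) = -1.372924.
D < 0, so the roots are the complex-conjugate pair z = (-b +/- i sqrt(-D)) / (2a) = 0.785 +/- 1.1884i.
For a conjugate pair |z|^2 = z * conj(z) = (product of roots) = c/a = 1/(0.493) = 2.028398, so |z| = sqrt(2.028398) = 1.4242 for both roots.
Moduli of all roots: 1.4242, 1.4242.
All moduli strictly greater than 1? Yes.
Verdict: Invertible.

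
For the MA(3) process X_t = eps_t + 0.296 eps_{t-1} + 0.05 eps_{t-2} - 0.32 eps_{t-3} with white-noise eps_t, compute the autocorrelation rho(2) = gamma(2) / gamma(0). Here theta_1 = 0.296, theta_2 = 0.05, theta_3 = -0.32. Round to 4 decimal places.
\rho(2) = -0.0375

For an MA(q) process with theta_0 = 1, the autocovariance is
  gamma(k) = sigma^2 * sum_{i=0..q-k} theta_i * theta_{i+k},
and rho(k) = gamma(k) / gamma(0). Sigma^2 cancels.
  numerator   = (1)*(0.05) + (0.296)*(-0.32) = -0.04472.
  denominator = (1)^2 + (0.296)^2 + (0.05)^2 + (-0.32)^2 = 1.192516.
  rho(2) = -0.04472 / 1.192516 = -0.0375.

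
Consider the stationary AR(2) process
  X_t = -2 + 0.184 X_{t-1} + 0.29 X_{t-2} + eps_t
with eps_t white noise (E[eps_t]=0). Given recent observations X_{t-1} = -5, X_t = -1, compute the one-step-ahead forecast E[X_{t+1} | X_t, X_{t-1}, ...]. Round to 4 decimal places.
E[X_{t+1} \mid \mathcal F_t] = -3.6340

For an AR(p) model X_t = c + sum_i phi_i X_{t-i} + eps_t, the
one-step-ahead conditional mean is
  E[X_{t+1} | X_t, ...] = c + sum_i phi_i X_{t+1-i}.
Substitute known values:
  E[X_{t+1} | ...] = -2 + (0.184) * (-1) + (0.29) * (-5)
                   = -3.6340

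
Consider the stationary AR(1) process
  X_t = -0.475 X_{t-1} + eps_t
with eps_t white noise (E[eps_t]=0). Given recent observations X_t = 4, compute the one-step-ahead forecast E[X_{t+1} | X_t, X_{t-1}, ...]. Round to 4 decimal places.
E[X_{t+1} \mid \mathcal F_t] = -1.9000

For an AR(p) model X_t = c + sum_i phi_i X_{t-i} + eps_t, the
one-step-ahead conditional mean is
  E[X_{t+1} | X_t, ...] = c + sum_i phi_i X_{t+1-i}.
Substitute known values:
  E[X_{t+1} | ...] = (-0.475) * (4)
                   = -1.9000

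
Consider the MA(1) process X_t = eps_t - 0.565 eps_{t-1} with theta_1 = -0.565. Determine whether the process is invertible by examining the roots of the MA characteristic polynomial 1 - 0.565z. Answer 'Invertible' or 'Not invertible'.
\text{Invertible}

The MA(q) characteristic polynomial is P(z) = 1 - 0.565z.
Invertibility requires all roots to lie outside the unit circle, i.e. |z| > 1 for every root.
This is linear in z: 1 + (-0.565) z = 0  =>  z = -1/(-0.565) = 1.769912,  |z| = 1.769912.
Moduli of all roots: 1.7699.
All moduli strictly greater than 1? Yes.
Verdict: Invertible.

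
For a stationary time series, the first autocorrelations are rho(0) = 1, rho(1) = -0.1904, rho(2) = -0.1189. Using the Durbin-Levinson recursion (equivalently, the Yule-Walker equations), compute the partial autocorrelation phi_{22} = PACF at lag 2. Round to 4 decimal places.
\phi_{22} = -0.1610

The PACF at lag k is phi_{kk}, the last component of the solution
to the Yule-Walker system G_k phi = r_k where
  (G_k)_{ij} = rho(|i - j|), (r_k)_i = rho(i), i,j = 1..k.
Equivalently, Durbin-Levinson gives phi_{kk} iteratively:
  phi_{11} = rho(1)
  phi_{kk} = [rho(k) - sum_{j=1..k-1} phi_{k-1,j} rho(k-j)]
            / [1 - sum_{j=1..k-1} phi_{k-1,j} rho(j)],
  phi_{k,j} = phi_{k-1,j} - phi_{kk} phi_{k-1,k-j},  j = 1..k-1.
Step k = 1:
  phi_11 = rho(1) = -0.1904.
Step k = 2:
  phi_22 = [rho(2) - phi_11 rho(1)] / [1 - phi_11 rho(1)] = [-0.1189 - (-0.1904)(-0.1904)] / [1 - (-0.1904)(-0.1904)]
         = -0.15515216 / 0.96374784 = -0.161.
Therefore phi_{22} = -0.1610.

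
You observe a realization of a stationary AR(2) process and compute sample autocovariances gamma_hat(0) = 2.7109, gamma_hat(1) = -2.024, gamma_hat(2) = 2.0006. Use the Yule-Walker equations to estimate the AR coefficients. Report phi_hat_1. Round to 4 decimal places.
\hat\phi_{1} = -0.4420

The Yule-Walker equations for an AR(p) process read, in matrix form,
  Gamma_p phi = r_p,   with   (Gamma_p)_{ij} = gamma(|i - j|),
                       (r_p)_i = gamma(i),   i,j = 1..p.
Substitute the sample gammas (Toeplitz matrix and right-hand side of size 2):
  Gamma_p = [[2.7109, -2.024], [-2.024, 2.7109]]
  r_p     = [-2.024, 2.0006]
Written out:
  2.7109 phi_1 - 2.024 phi_2 = -2.024
  -2.024 phi_1 + 2.7109 phi_2 = 2.0006
Solve by Cramer's rule:
  det = gamma(0)^2 - gamma(1)^2 = (2.7109)^2 - (-2.024)^2 = 7.34897881 - 4.096576 = 3.25240281
  phi_hat_1 = [gamma(1) gamma(0) - gamma(1) gamma(2)] / det = [(-2.024)(2.7109) - (-2.024)(2.0006)] / 3.25240281 = -1.4376472 / 3.25240281 = -0.442
  phi_hat_2 = [gamma(0) gamma(2) - gamma(1)^2] / det = [(2.7109)(2.0006) - (-2.024)^2] / 3.25240281 = 1.32685054 / 3.25240281 = 0.408
So phi_hat = [-0.4420, 0.4080].
Therefore phi_hat_1 = -0.4420.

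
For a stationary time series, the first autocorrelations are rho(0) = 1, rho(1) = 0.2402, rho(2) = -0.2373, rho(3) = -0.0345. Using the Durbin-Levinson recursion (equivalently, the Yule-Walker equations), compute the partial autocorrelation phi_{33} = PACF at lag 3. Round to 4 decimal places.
\phi_{33} = 0.1359

The PACF at lag k is phi_{kk}, the last component of the solution
to the Yule-Walker system G_k phi = r_k where
  (G_k)_{ij} = rho(|i - j|), (r_k)_i = rho(i), i,j = 1..k.
Equivalently, Durbin-Levinson gives phi_{kk} iteratively:
  phi_{11} = rho(1)
  phi_{kk} = [rho(k) - sum_{j=1..k-1} phi_{k-1,j} rho(k-j)]
            / [1 - sum_{j=1..k-1} phi_{k-1,j} rho(j)],
  phi_{k,j} = phi_{k-1,j} - phi_{kk} phi_{k-1,k-j},  j = 1..k-1.
Step k = 1:
  phi_11 = rho(1) = 0.2402.
Step k = 2:
  phi_22 = [rho(2) - phi_11 rho(1)] / [1 - phi_11 rho(1)] = [-0.2373 - (0.2402)(0.2402)] / [1 - (0.2402)(0.2402)]
         = -0.29499604 / 0.94230396 = -0.313058.
  Update: phi_21 = phi_11 - phi_22 phi_11 = 0.2402 - (-0.313058)(0.2402) = 0.315397.
Step k = 3:
  phi_33 = [rho(3) - phi_21 rho(2) - phi_22 rho(1)] / [1 - phi_21 rho(1) - phi_22 rho(2)]
    numerator   = -0.0345 - (0.315397)(-0.2373) - (-0.313058)(0.2402) = 0.11554021
    denominator = 1 - (0.315397)(0.2402) - (-0.313058)(-0.2373) = 0.84995301
  phi_33 = 0.11554021 / 0.84995301 = 0.1359.
Therefore phi_{33} = 0.1359.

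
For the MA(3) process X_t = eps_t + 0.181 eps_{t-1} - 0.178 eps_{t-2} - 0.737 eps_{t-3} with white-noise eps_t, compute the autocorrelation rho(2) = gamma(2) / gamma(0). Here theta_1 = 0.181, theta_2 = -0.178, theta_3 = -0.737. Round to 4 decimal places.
\rho(2) = -0.1937

For an MA(q) process with theta_0 = 1, the autocovariance is
  gamma(k) = sigma^2 * sum_{i=0..q-k} theta_i * theta_{i+k},
and rho(k) = gamma(k) / gamma(0). Sigma^2 cancels.
  numerator   = (1)*(-0.178) + (0.181)*(-0.737) = -0.311397.
  denominator = (1)^2 + (0.181)^2 + (-0.178)^2 + (-0.737)^2 = 1.607614.
  rho(2) = -0.311397 / 1.607614 = -0.1937.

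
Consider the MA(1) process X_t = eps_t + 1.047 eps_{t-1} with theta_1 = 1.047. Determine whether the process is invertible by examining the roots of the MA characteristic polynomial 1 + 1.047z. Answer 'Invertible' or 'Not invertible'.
\text{Not invertible}

The MA(q) characteristic polynomial is P(z) = 1 + 1.047z.
Invertibility requires all roots to lie outside the unit circle, i.e. |z| > 1 for every root.
This is linear in z: 1 + (1.047) z = 0  =>  z = -1/(1.047) = -0.95511,  |z| = 0.95511.
Moduli of all roots: 0.9551.
All moduli strictly greater than 1? No.
Verdict: Not invertible.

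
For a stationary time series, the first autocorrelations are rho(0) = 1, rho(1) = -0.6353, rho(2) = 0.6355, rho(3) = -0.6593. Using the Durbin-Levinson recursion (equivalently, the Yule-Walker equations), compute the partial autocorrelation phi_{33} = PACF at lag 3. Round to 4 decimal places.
\phi_{33} = -0.3270

The PACF at lag k is phi_{kk}, the last component of the solution
to the Yule-Walker system G_k phi = r_k where
  (G_k)_{ij} = rho(|i - j|), (r_k)_i = rho(i), i,j = 1..k.
Equivalently, Durbin-Levinson gives phi_{kk} iteratively:
  phi_{11} = rho(1)
  phi_{kk} = [rho(k) - sum_{j=1..k-1} phi_{k-1,j} rho(k-j)]
            / [1 - sum_{j=1..k-1} phi_{k-1,j} rho(j)],
  phi_{k,j} = phi_{k-1,j} - phi_{kk} phi_{k-1,k-j},  j = 1..k-1.
Step k = 1:
  phi_11 = rho(1) = -0.6353.
Step k = 2:
  phi_22 = [rho(2) - phi_11 rho(1)] / [1 - phi_11 rho(1)] = [0.6355 - (-0.6353)(-0.6353)] / [1 - (-0.6353)(-0.6353)]
         = 0.23189391 / 0.59639391 = 0.388827.
  Update: phi_21 = phi_11 - phi_22 phi_11 = -0.6353 - (0.388827)(-0.6353) = -0.388278.
Step k = 3:
  phi_33 = [rho(3) - phi_21 rho(2) - phi_22 rho(1)] / [1 - phi_21 rho(1) - phi_22 rho(2)]
    numerator   = -0.6593 - (-0.388278)(0.6355) - (0.388827)(-0.6353) = -0.16552746
    denominator = 1 - (-0.388278)(-0.6353) - (0.388827)(0.6355) = 0.50622735
  phi_33 = -0.16552746 / 0.50622735 = -0.327.
Therefore phi_{33} = -0.3270.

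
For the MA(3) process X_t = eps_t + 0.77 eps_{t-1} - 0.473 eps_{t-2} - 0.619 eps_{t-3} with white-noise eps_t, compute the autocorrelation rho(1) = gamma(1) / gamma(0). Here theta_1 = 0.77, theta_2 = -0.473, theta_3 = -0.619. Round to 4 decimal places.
\rho(1) = 0.3176

For an MA(q) process with theta_0 = 1, the autocovariance is
  gamma(k) = sigma^2 * sum_{i=0..q-k} theta_i * theta_{i+k},
and rho(k) = gamma(k) / gamma(0). Sigma^2 cancels.
  numerator   = (1)*(0.77) + (0.77)*(-0.473) + (-0.473)*(-0.619) = 0.698577.
  denominator = (1)^2 + (0.77)^2 + (-0.473)^2 + (-0.619)^2 = 2.19979.
  rho(1) = 0.698577 / 2.19979 = 0.3176.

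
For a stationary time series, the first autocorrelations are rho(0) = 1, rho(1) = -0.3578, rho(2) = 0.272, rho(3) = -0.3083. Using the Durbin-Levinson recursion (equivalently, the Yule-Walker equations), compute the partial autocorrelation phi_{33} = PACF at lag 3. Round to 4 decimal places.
\phi_{33} = -0.1980

The PACF at lag k is phi_{kk}, the last component of the solution
to the Yule-Walker system G_k phi = r_k where
  (G_k)_{ij} = rho(|i - j|), (r_k)_i = rho(i), i,j = 1..k.
Equivalently, Durbin-Levinson gives phi_{kk} iteratively:
  phi_{11} = rho(1)
  phi_{kk} = [rho(k) - sum_{j=1..k-1} phi_{k-1,j} rho(k-j)]
            / [1 - sum_{j=1..k-1} phi_{k-1,j} rho(j)],
  phi_{k,j} = phi_{k-1,j} - phi_{kk} phi_{k-1,k-j},  j = 1..k-1.
Step k = 1:
  phi_11 = rho(1) = -0.3578.
Step k = 2:
  phi_22 = [rho(2) - phi_11 rho(1)] / [1 - phi_11 rho(1)] = [0.272 - (-0.3578)(-0.3578)] / [1 - (-0.3578)(-0.3578)]
         = 0.14397916 / 0.87197916 = 0.165118.
  Update: phi_21 = phi_11 - phi_22 phi_11 = -0.3578 - (0.165118)(-0.3578) = -0.298721.
Step k = 3:
  phi_33 = [rho(3) - phi_21 rho(2) - phi_22 rho(1)] / [1 - phi_21 rho(1) - phi_22 rho(2)]
    numerator   = -0.3083 - (-0.298721)(0.272) - (0.165118)(-0.3578) = -0.16796882
    denominator = 1 - (-0.298721)(-0.3578) - (0.165118)(0.272) = 0.84820566
  phi_33 = -0.16796882 / 0.84820566 = -0.198.
Therefore phi_{33} = -0.1980.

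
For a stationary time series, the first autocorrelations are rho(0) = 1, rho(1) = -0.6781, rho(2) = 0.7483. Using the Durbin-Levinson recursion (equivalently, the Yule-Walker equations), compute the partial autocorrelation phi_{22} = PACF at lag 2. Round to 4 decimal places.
\phi_{22} = 0.5340

The PACF at lag k is phi_{kk}, the last component of the solution
to the Yule-Walker system G_k phi = r_k where
  (G_k)_{ij} = rho(|i - j|), (r_k)_i = rho(i), i,j = 1..k.
Equivalently, Durbin-Levinson gives phi_{kk} iteratively:
  phi_{11} = rho(1)
  phi_{kk} = [rho(k) - sum_{j=1..k-1} phi_{k-1,j} rho(k-j)]
            / [1 - sum_{j=1..k-1} phi_{k-1,j} rho(j)],
  phi_{k,j} = phi_{k-1,j} - phi_{kk} phi_{k-1,k-j},  j = 1..k-1.
Step k = 1:
  phi_11 = rho(1) = -0.6781.
Step k = 2:
  phi_22 = [rho(2) - phi_11 rho(1)] / [1 - phi_11 rho(1)] = [0.7483 - (-0.6781)(-0.6781)] / [1 - (-0.6781)(-0.6781)]
         = 0.28848039 / 0.54018039 = 0.534.
Therefore phi_{22} = 0.5340.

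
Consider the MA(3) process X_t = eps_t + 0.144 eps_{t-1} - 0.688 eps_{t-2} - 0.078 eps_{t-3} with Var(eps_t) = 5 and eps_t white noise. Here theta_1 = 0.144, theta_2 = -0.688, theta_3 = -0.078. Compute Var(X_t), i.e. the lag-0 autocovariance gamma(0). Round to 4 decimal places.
\gamma(0) = 7.5008

For an MA(q) process X_t = eps_t + sum_i theta_i eps_{t-i} with
Var(eps_t) = sigma^2, the variance is
  gamma(0) = sigma^2 * (1 + sum_i theta_i^2).
  sum_i theta_i^2 = (0.144)^2 + (-0.688)^2 + (-0.078)^2 = 0.020736 + 0.473344 + 0.006084 = 0.500164.
  gamma(0) = 5 * (1 + 0.500164) = 5 * 1.500164 = 7.50082, which rounds to 7.5008.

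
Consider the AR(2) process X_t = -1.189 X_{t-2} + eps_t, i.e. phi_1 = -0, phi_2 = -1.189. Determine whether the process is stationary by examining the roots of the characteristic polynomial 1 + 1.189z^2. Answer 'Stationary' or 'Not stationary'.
\text{Not stationary}

The AR(p) characteristic polynomial is P(z) = 1 + 1.189z^2.
Stationarity requires all roots to lie outside the unit circle, i.e. |z| > 1 for every root.
Set 1 + (0) z + (1.189) z^2 = 0, i.e. a z^2 + b z + c = 0 with a = 1.189, b = 0, c = 1.
Discriminant D = b^2 - 4ac = (0)^2 - 4*(1.189)*1 = 0 - (4.756) = -4.756.
D < 0, so the roots are the complex-conjugate pair z = (-b +/- i sqrt(-D)) / (2a) = 0 +/- 0.9171i.
For a conjugate pair |z|^2 = z * conj(z) = (product of roots) = c/a = 1/(1.189) = 0.841043, so |z| = sqrt(0.841043) = 0.9171 for both roots.
Moduli of all roots: 0.9171, 0.9171.
All moduli strictly greater than 1? No.
Verdict: Not stationary.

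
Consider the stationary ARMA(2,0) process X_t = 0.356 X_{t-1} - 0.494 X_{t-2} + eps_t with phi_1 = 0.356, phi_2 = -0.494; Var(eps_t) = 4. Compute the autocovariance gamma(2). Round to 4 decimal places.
\gamma(2) = -2.2954

Multiply the model equation by X_{t-k} and take expectations. With theta_0 = psi_0 = 1 and psi_j the MA(infinity) weights, this gives
  gamma(k) - sum_i phi_i gamma(k-i) = c_k,
  c_k = sigma^2 * sum_{j=k..q} theta_j psi_{j-k}   (c_k = 0 for k > q),
using gamma(-m) = gamma(m).
Pure AR (q = 0): c_0 = sigma^2 = 4, c_k = 0 for k >= 1.
Equations for k = 0, 1, 2 (AR order 2, c_2 = 0):
  (E0) gamma(0) = phi_1 gamma(1) + phi_2 gamma(2) + c_0
  (E1) gamma(1) = phi_1 gamma(0) + phi_2 gamma(1) + c_1
  (E2) gamma(2) = phi_1 gamma(1) + phi_2 gamma(0)
From (E1): gamma(1) = A gamma(0) + B with
  A = phi_1 / (1 - phi_2) = 0.356 / 1.494 = 0.238286,   B = c_1 / (1 - phi_2) = 0 / 1.494 = 0.
Insert (E2) into (E0): gamma(0) (1 - phi_2^2) = phi_1 (1 + phi_2) gamma(1) + c_0.
  phi_1 (1 + phi_2) = (0.356)(0.506) = 0.180136,   1 - phi_2^2 = 0.755964.
Replace gamma(1) by A gamma(0) + B and collect gamma(0):
  gamma(0) [0.755964 - (0.180136)(0.238286)] = c_0 = 4
  gamma(0) * 0.71304 = 4
  gamma(0) = 4 / 0.71304 = 5.609783.
  gamma(1) = A gamma(0) = (0.238286)(5.609783) = 1.336736.
  gamma(2) = phi_1 gamma(1) + phi_2 gamma(0) = (0.356)(1.336736) + (-0.494)(5.609783) = -2.295355.
Therefore gamma(2) = -2.2954 (to 4 decimal places).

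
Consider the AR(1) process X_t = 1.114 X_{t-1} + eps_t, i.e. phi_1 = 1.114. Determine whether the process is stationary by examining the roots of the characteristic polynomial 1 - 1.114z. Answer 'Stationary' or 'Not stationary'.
\text{Not stationary}

The AR(p) characteristic polynomial is P(z) = 1 - 1.114z.
Stationarity requires all roots to lie outside the unit circle, i.e. |z| > 1 for every root.
This is linear in z: 1 + (-1.114) z = 0  =>  z = -1/(-1.114) = 0.897666,  |z| = 0.897666.
Moduli of all roots: 0.8977.
All moduli strictly greater than 1? No.
Verdict: Not stationary.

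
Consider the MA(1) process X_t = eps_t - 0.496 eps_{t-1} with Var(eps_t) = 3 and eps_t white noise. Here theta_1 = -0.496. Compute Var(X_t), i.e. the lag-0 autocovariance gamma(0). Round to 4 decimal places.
\gamma(0) = 3.7380

For an MA(q) process X_t = eps_t + sum_i theta_i eps_{t-i} with
Var(eps_t) = sigma^2, the variance is
  gamma(0) = sigma^2 * (1 + sum_i theta_i^2).
  sum_i theta_i^2 = (-0.496)^2 = 0.246016.
  gamma(0) = 3 * (1 + 0.246016) = 3 * 1.246016 = 3.738048, which rounds to 3.7380.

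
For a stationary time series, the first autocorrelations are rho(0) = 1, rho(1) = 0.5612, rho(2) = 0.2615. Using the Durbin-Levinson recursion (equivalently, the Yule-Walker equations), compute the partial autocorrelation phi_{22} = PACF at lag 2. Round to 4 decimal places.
\phi_{22} = -0.0780

The PACF at lag k is phi_{kk}, the last component of the solution
to the Yule-Walker system G_k phi = r_k where
  (G_k)_{ij} = rho(|i - j|), (r_k)_i = rho(i), i,j = 1..k.
Equivalently, Durbin-Levinson gives phi_{kk} iteratively:
  phi_{11} = rho(1)
  phi_{kk} = [rho(k) - sum_{j=1..k-1} phi_{k-1,j} rho(k-j)]
            / [1 - sum_{j=1..k-1} phi_{k-1,j} rho(j)],
  phi_{k,j} = phi_{k-1,j} - phi_{kk} phi_{k-1,k-j},  j = 1..k-1.
Step k = 1:
  phi_11 = rho(1) = 0.5612.
Step k = 2:
  phi_22 = [rho(2) - phi_11 rho(1)] / [1 - phi_11 rho(1)] = [0.2615 - (0.5612)(0.5612)] / [1 - (0.5612)(0.5612)]
         = -0.05344544 / 0.68505456 = -0.078.
Therefore phi_{22} = -0.0780.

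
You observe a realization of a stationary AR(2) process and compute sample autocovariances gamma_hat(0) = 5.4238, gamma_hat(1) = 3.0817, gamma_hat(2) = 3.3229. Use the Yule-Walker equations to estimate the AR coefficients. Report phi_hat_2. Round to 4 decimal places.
\hat\phi_{2} = 0.4280

The Yule-Walker equations for an AR(p) process read, in matrix form,
  Gamma_p phi = r_p,   with   (Gamma_p)_{ij} = gamma(|i - j|),
                       (r_p)_i = gamma(i),   i,j = 1..p.
Substitute the sample gammas (Toeplitz matrix and right-hand side of size 2):
  Gamma_p = [[5.4238, 3.0817], [3.0817, 5.4238]]
  r_p     = [3.0817, 3.3229]
Written out:
  5.4238 phi_1 + 3.0817 phi_2 = 3.0817
  3.0817 phi_1 + 5.4238 phi_2 = 3.3229
Solve by Cramer's rule:
  det = gamma(0)^2 - gamma(1)^2 = (5.4238)^2 - (3.0817)^2 = 29.41760644 - 9.49687489 = 19.92073155
  phi_hat_1 = [gamma(1) gamma(0) - gamma(1) gamma(2)] / det = [(3.0817)(5.4238) - (3.0817)(3.3229)] / 19.92073155 = 6.47434353 / 19.92073155 = 0.325
  phi_hat_2 = [gamma(0) gamma(2) - gamma(1)^2] / det = [(5.4238)(3.3229) - (3.0817)^2] / 19.92073155 = 8.52587013 / 19.92073155 = 0.428
So phi_hat = [0.3250, 0.4280].
Therefore phi_hat_2 = 0.4280.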